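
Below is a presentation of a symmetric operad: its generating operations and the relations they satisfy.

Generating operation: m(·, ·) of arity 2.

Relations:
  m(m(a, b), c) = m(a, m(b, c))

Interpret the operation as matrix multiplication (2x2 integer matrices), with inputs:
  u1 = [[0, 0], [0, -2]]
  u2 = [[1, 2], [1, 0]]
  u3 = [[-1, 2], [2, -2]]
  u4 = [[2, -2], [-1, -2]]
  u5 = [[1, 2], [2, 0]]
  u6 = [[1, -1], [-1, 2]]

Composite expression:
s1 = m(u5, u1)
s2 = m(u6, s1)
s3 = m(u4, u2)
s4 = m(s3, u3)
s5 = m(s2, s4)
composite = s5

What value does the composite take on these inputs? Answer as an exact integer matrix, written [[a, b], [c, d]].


[[4, 8], [-4, -8]]

m(u5, u1) = [[0, -4], [0, 0]]
m(u6, m(u5, u1)) = [[0, -4], [0, 4]]
m(u4, u2) = [[0, 4], [-3, -2]]
m(m(u4, u2), u3) = [[8, -8], [-1, -2]]
m(m(u6, m(u5, u1)), m(m(u4, u2), u3)) = [[4, 8], [-4, -8]]


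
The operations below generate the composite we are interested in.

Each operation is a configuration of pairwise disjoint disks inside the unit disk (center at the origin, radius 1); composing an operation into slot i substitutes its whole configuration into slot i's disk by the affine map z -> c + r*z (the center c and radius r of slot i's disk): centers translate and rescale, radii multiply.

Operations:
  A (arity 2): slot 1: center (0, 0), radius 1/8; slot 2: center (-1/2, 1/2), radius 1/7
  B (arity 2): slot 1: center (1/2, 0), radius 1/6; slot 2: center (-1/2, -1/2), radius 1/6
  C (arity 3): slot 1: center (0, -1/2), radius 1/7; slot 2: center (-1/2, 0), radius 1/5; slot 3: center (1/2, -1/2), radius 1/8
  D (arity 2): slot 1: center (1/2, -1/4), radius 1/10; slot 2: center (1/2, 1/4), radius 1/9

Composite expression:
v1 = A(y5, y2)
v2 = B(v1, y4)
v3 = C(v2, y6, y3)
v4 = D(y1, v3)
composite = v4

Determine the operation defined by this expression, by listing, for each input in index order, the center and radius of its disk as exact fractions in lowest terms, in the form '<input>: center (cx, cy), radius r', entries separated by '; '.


y1: center (1/2, -1/4), radius 1/10; y2: center (383/756, 37/189), radius 1/2646; y3: center (5/9, 7/36), radius 1/72; y4: center (31/63, 47/252), radius 1/378; y5: center (32/63, 7/36), radius 1/3024; y6: center (4/9, 1/4), radius 1/45

Follow each y-input down from D: c' goes to c + r*c', radius to r*r'.
y1: after 1 affine step, its disk has center (1/2, -1/4), radius 1/10
y5: after 4 affine steps, its disk has center (32/63, 7/36), radius 1/3024
y2: after 4 affine steps, its disk has center (383/756, 37/189), radius 1/2646
y4: after 3 affine steps, its disk has center (31/63, 47/252), radius 1/378
y6: after 2 affine steps, its disk has center (4/9, 1/4), radius 1/45
y3: after 2 affine steps, its disk has center (5/9, 7/36), radius 1/72


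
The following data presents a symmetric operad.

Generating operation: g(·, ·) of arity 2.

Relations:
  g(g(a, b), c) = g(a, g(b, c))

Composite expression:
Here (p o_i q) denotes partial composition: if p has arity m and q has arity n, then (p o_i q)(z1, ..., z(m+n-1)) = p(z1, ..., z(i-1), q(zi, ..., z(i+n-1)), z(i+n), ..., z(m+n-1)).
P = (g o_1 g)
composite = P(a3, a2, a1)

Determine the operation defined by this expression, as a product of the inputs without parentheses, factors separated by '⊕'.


Associativity of g dissolves the nesting; only the a-input order survives.
g(a3, a2) unparenthesizes to a3 ⊕ a2
g(g(a3, a2), a1) unparenthesizes to a3 ⊕ a2 ⊕ a1

a3 ⊕ a2 ⊕ a1


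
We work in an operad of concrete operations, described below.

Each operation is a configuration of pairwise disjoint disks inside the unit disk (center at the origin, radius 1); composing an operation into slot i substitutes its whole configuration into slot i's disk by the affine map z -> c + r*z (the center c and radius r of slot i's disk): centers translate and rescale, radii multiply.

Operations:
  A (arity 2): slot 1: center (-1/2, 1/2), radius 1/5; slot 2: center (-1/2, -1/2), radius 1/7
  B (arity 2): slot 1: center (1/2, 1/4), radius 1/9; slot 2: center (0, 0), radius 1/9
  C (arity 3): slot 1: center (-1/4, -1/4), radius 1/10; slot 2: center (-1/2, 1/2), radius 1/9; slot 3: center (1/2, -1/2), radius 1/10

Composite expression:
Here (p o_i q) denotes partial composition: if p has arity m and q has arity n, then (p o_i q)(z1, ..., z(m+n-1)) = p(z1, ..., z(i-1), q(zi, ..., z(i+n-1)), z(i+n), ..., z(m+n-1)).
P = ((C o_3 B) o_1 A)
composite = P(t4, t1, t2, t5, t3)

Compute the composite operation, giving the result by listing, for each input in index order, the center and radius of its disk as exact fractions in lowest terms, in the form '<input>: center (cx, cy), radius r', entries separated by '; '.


Nesting under C composes maps z -> c + r*z down each t-path.
t4 passes through 2 substitutions, ending at center (-3/10, -1/5), radius 1/50
t1 passes through 2 substitutions, ending at center (-3/10, -3/10), radius 1/70
t2 passes through 1 substitution, ending at center (-1/2, 1/2), radius 1/9
t5 passes through 2 substitutions, ending at center (11/20, -19/40), radius 1/90
t3 passes through 2 substitutions, ending at center (1/2, -1/2), radius 1/90

t1: center (-3/10, -3/10), radius 1/70; t2: center (-1/2, 1/2), radius 1/9; t3: center (1/2, -1/2), radius 1/90; t4: center (-3/10, -1/5), radius 1/50; t5: center (11/20, -19/40), radius 1/90


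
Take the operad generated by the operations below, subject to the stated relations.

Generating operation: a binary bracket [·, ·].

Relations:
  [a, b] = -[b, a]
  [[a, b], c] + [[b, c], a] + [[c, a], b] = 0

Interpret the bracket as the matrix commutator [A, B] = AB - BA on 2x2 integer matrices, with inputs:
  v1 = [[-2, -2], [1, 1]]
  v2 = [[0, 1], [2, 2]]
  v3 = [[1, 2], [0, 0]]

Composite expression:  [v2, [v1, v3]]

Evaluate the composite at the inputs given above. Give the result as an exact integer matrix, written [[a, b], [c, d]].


[[9, 12], [-6, -9]]

[v1, v3] = [[-2, -4], [1, 2]]
[v2, [v1, v3]] = [[9, 12], [-6, -9]]


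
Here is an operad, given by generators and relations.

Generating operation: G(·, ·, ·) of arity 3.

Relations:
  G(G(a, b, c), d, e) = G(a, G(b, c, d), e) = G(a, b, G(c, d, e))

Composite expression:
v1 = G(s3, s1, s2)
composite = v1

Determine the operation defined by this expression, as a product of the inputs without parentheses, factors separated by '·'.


Associativity of G dissolves the nesting; only the s-input order survives.
G(s3, s1, s2) collapses to s3 · s1 · s2

s3 · s1 · s2


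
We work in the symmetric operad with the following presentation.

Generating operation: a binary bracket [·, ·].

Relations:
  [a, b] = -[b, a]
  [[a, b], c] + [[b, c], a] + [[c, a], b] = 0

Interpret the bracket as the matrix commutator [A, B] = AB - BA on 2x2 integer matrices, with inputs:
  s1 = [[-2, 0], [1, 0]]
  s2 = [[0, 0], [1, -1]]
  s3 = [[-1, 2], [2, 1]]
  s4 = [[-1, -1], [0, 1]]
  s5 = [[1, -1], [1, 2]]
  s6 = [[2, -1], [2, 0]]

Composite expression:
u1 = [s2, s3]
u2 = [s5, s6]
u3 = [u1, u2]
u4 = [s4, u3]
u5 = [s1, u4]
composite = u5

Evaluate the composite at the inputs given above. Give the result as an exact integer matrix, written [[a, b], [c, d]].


[[-56, -112], [48, 56]]

[s2, s3] = [[-2, 2], [-4, 2]]
[s5, s6] = [[-1, 3], [4, 1]]
[[s2, s3], [s5, s6]] = [[20, -8], [24, -20]]
[s4, [[s2, s3], [s5, s6]]] = [[-24, 56], [48, 24]]
[s1, [s4, [[s2, s3], [s5, s6]]]] = [[-56, -112], [48, 56]]


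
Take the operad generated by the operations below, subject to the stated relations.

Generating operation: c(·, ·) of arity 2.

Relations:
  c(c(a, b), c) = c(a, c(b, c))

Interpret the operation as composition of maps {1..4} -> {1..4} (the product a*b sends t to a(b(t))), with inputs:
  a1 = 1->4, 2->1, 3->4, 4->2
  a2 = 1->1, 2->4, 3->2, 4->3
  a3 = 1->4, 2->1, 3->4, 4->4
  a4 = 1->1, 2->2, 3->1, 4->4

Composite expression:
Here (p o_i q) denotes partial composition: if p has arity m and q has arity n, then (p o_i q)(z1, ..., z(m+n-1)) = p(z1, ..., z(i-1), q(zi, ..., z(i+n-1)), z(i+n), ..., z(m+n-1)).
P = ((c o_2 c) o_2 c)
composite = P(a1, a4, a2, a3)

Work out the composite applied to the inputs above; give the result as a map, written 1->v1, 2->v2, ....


c(a4, a2) = 1->1, 2->4, 3->2, 4->1
c(c(a4, a2), a3) = 1->1, 2->1, 3->1, 4->1
c(a1, c(c(a4, a2), a3)) = 1->4, 2->4, 3->4, 4->4

1->4, 2->4, 3->4, 4->4


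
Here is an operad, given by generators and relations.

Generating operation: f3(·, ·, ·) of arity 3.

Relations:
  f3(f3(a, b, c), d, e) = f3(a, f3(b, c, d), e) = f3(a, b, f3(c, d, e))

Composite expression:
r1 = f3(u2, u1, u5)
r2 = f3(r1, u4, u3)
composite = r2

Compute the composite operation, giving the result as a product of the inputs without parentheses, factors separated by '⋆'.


u2 ⋆ u1 ⋆ u5 ⋆ u4 ⋆ u3

Key point: f3 is associative — brackets drop, the u-order remains.
f3(u2, u1, u5) unparenthesizes to u2 ⋆ u1 ⋆ u5
f3(f3(u2, u1, u5), u4, u3) unparenthesizes to u2 ⋆ u1 ⋆ u5 ⋆ u4 ⋆ u3


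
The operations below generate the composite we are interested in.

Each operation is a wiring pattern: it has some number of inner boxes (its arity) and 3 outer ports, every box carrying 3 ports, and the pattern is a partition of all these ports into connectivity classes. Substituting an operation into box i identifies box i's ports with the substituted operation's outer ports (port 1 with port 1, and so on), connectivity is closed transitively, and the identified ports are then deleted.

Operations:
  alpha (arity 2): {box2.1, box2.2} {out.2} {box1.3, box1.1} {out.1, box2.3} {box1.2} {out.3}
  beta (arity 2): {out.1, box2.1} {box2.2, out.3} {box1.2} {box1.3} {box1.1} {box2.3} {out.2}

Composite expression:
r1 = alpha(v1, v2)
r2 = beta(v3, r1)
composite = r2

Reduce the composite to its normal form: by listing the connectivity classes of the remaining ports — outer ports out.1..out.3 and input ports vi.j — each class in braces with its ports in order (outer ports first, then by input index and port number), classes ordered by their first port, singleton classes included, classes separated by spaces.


{out.1, v2.3} {out.2} {out.3} {v1.1, v1.3} {v1.2} {v2.1, v2.2} {v3.1} {v3.2} {v3.3}


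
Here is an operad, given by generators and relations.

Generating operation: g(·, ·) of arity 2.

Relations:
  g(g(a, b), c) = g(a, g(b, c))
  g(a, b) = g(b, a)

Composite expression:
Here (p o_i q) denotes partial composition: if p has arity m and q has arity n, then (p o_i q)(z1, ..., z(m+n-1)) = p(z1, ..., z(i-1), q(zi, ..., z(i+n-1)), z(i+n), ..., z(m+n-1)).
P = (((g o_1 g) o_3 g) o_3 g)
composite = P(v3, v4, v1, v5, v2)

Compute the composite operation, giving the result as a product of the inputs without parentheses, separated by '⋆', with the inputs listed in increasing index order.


Any arrangement under g is one operation, so sort the v-inputs.
g(v3, v4) spells out as v3 ⋆ v4
g(v1, v5) spells out as v1 ⋆ v5
g(g(v1, v5), v2) spells out as v1 ⋆ v5 ⋆ v2
g(g(v3, v4), g(g(v1, v5), v2)) spells out as v3 ⋆ v4 ⋆ v1 ⋆ v5 ⋆ v2
the factors in increasing index order: v1 ⋆ v2 ⋆ v3 ⋆ v4 ⋆ v5

v1 ⋆ v2 ⋆ v3 ⋆ v4 ⋆ v5


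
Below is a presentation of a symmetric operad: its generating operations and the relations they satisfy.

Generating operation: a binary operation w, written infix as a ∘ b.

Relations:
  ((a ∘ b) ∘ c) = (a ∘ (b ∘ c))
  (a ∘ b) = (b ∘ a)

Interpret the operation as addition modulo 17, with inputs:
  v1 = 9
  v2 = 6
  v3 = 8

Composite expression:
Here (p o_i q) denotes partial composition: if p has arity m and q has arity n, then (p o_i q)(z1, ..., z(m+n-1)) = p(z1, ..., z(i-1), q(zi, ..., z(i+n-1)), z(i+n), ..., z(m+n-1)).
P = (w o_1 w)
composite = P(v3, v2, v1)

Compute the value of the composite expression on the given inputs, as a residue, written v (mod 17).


(v3 ∘ v2) = 14
((v3 ∘ v2) ∘ v1) = 6

6 (mod 17)


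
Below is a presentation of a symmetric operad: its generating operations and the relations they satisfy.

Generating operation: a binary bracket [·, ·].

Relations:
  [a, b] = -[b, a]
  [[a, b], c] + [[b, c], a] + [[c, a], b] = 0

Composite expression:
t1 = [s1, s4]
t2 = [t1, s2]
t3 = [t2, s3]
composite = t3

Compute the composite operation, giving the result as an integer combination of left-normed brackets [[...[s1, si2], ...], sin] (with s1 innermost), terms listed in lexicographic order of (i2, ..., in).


[[[s1, s4], s2], s3]

Left-normed coefficients sit on the s1-initial expansion words.
Composite bracket: [[[s1, s4], s2], s3]
Expanding via [a, b] = ab - ba: 8 signed words (2^3 = 8).
The s1-initial words carry the normal form:
  sign of s1s4s2s3 is +1, so it contributes +[[[s1, s4], s2], s3]


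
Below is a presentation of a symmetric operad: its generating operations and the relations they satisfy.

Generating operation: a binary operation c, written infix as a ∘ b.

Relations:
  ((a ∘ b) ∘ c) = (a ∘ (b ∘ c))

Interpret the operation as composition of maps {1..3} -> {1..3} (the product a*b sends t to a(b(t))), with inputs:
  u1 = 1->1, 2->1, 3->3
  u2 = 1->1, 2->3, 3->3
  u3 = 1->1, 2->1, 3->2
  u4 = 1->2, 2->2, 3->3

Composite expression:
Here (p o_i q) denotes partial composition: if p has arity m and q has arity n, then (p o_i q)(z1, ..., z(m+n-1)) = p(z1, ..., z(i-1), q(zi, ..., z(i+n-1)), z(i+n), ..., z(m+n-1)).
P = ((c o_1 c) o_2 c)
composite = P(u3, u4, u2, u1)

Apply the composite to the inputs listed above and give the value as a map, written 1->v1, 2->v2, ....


1->1, 2->1, 3->2


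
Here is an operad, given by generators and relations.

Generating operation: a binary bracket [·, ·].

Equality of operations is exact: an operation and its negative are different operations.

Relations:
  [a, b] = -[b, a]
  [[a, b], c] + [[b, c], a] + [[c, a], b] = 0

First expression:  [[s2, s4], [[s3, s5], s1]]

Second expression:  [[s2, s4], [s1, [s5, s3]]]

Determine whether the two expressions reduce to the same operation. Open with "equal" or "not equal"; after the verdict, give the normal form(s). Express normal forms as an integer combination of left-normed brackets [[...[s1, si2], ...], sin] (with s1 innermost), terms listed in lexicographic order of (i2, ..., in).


In normal form, the first expression is [[[[s1, s3], s5], s2], s4] - [[[[s1, s3], s5], s4], s2] - [[[[s1, s5], s3], s2], s4] + [[[[s1, s5], s3], s4], s2]
In normal form, the second expression is [[[[s1, s3], s5], s2], s4] - [[[[s1, s3], s5], s4], s2] - [[[[s1, s5], s3], s2], s4] + [[[[s1, s5], s3], s4], s2]
Identical normal forms: equal.

equal: each reduces to [[[[s1, s3], s5], s2], s4] - [[[[s1, s3], s5], s4], s2] - [[[[s1, s5], s3], s2], s4] + [[[[s1, s5], s3], s4], s2]


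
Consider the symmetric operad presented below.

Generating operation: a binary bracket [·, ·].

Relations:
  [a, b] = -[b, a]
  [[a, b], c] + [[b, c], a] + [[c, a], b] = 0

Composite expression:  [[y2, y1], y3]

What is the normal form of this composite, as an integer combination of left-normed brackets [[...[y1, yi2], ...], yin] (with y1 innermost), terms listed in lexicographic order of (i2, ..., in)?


Antisymmetry and Jacobi reduce to y1-anchored left-normed brackets.
Composite bracket: [[y2, y1], y3]
Each bracket splits as ab - ba, giving 4 signed words (2^2 = 4).
The y1-initial words carry the normal form:
  y1y2y3 (sign -1) contributes -[[y1, y2], y3]

-[[y1, y2], y3]


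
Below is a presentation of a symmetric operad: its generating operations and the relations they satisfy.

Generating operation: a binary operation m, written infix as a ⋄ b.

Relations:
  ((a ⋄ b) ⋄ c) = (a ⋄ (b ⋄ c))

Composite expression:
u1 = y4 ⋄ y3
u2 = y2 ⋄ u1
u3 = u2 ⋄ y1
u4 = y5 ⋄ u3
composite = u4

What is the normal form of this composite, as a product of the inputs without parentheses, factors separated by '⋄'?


Under associativity of m, the answer is the y's in reading order.
(y4 ⋄ y3) unparenthesizes to y4 ⋄ y3
(y2 ⋄ (y4 ⋄ y3)) unparenthesizes to y2 ⋄ y4 ⋄ y3
((y2 ⋄ (y4 ⋄ y3)) ⋄ y1) unparenthesizes to y2 ⋄ y4 ⋄ y3 ⋄ y1
(y5 ⋄ ((y2 ⋄ (y4 ⋄ y3)) ⋄ y1)) unparenthesizes to y5 ⋄ y2 ⋄ y4 ⋄ y3 ⋄ y1

y5 ⋄ y2 ⋄ y4 ⋄ y3 ⋄ y1


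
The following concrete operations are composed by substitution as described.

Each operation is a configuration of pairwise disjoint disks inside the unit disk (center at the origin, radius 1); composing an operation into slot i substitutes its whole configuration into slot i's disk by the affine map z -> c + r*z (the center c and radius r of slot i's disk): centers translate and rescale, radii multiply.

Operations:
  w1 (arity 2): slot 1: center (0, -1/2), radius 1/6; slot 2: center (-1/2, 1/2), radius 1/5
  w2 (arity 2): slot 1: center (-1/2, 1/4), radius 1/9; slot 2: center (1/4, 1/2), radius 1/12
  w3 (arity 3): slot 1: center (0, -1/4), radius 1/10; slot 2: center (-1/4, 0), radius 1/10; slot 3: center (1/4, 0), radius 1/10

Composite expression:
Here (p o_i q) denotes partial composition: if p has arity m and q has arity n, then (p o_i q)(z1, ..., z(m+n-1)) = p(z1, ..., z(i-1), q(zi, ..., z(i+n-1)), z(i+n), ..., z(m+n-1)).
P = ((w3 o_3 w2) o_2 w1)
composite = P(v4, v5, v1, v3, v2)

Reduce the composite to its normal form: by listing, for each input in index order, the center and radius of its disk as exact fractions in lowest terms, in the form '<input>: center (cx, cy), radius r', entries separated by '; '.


v1: center (-3/10, 1/20), radius 1/50; v2: center (11/40, 1/20), radius 1/120; v3: center (1/5, 1/40), radius 1/90; v4: center (0, -1/4), radius 1/10; v5: center (-1/4, -1/20), radius 1/60

Below w3, radii multiply path by path; the v-disk centers shift.
input v4: applying the 1 nested substitution gives center (0, -1/4), radius 1/10
input v5: applying the 2 nested substitutions gives center (-1/4, -1/20), radius 1/60
input v1: applying the 2 nested substitutions gives center (-3/10, 1/20), radius 1/50
input v3: applying the 2 nested substitutions gives center (1/5, 1/40), radius 1/90
input v2: applying the 2 nested substitutions gives center (11/40, 1/20), radius 1/120


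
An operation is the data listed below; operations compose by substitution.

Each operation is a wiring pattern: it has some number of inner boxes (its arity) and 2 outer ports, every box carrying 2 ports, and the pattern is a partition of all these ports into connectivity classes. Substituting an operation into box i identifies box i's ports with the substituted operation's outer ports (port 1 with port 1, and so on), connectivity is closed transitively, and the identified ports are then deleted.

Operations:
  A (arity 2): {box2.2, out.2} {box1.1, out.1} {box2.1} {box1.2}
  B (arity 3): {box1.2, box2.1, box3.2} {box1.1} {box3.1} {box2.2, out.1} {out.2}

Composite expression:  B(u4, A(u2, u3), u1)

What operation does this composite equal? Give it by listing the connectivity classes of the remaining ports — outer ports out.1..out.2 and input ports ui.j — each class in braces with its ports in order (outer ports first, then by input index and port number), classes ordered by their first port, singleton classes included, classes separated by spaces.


After gluing at B, chains via deleted ports link the u-ports.
through A, on inputs (u2, u3): {out.1, u2.1} {out.2, u3.2} {u2.2} {u3.1} (out.j = stage outer ports)
through B, on inputs (u4, u2, u3, u1): {out.1, u3.2} {out.2} {u1.1} {u1.2, u2.1, u4.2} {u2.2} {u3.1} {u4.1} (out.j = stage outer ports)

{out.1, u3.2} {out.2} {u1.1} {u1.2, u2.1, u4.2} {u2.2} {u3.1} {u4.1}


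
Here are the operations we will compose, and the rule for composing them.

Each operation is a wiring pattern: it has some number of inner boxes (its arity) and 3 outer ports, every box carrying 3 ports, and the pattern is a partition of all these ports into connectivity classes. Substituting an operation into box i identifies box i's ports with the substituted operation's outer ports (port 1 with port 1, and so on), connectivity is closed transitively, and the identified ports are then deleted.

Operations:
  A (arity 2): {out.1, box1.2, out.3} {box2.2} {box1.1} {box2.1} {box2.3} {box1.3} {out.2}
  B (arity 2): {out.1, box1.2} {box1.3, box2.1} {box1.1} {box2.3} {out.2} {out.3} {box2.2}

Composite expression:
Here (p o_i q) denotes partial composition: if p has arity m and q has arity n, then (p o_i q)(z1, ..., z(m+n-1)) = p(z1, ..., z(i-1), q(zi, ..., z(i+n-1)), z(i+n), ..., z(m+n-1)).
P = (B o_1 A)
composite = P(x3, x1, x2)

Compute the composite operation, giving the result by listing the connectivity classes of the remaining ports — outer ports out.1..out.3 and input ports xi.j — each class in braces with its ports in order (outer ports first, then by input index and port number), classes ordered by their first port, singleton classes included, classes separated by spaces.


{out.1} {out.2} {out.3} {x1.1} {x1.2} {x1.3} {x2.1, x3.2} {x2.2} {x2.3} {x3.1} {x3.3}


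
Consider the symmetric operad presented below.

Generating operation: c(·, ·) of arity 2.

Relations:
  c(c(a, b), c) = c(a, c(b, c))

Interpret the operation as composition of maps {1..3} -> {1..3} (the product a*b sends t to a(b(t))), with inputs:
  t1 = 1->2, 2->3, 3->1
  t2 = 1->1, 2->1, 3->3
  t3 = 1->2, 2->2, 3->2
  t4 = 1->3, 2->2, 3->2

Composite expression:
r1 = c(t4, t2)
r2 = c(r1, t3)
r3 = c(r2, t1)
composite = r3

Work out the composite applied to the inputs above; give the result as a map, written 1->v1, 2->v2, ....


1->3, 2->3, 3->3

c(t4, t2) = 1->3, 2->3, 3->2
c(c(t4, t2), t3) = 1->3, 2->3, 3->3
c(c(c(t4, t2), t3), t1) = 1->3, 2->3, 3->3


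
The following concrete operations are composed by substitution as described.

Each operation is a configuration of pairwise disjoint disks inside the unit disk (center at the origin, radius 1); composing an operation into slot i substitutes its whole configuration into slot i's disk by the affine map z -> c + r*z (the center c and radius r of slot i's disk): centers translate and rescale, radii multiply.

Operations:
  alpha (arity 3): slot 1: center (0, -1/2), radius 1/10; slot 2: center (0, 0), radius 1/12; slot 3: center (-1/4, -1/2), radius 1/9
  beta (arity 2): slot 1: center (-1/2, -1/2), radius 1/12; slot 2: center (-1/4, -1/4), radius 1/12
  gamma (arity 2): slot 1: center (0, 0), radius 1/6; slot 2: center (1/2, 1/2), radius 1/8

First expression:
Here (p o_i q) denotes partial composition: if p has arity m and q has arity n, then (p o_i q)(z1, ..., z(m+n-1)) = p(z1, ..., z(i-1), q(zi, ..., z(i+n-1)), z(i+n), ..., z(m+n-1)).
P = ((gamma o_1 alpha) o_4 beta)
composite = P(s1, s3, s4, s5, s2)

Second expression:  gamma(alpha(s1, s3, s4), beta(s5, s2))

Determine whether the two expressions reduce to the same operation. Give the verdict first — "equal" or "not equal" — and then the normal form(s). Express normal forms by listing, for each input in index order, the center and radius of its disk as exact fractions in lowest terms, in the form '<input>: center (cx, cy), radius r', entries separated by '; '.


equal: each reduces to s1: center (0, -1/12), radius 1/60; s2: center (15/32, 15/32), radius 1/96; s3: center (0, 0), radius 1/72; s4: center (-1/24, -1/12), radius 1/54; s5: center (7/16, 7/16), radius 1/96

The first expression, normalized: s1: center (0, -1/12), radius 1/60; s2: center (15/32, 15/32), radius 1/96; s3: center (0, 0), radius 1/72; s4: center (-1/24, -1/12), radius 1/54; s5: center (7/16, 7/16), radius 1/96
The second expression, normalized: s1: center (0, -1/12), radius 1/60; s2: center (15/32, 15/32), radius 1/96; s3: center (0, 0), radius 1/72; s4: center (-1/24, -1/12), radius 1/54; s5: center (7/16, 7/16), radius 1/96
Same normal form: equal.


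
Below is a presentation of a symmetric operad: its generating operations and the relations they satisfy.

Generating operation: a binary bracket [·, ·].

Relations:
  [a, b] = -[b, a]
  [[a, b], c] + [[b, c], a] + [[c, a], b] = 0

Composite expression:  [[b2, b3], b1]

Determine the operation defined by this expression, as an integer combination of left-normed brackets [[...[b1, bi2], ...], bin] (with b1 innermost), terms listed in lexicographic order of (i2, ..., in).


-[[b1, b2], b3] + [[b1, b3], b2]

Skip Jacobi rewriting: expand, keep b1-initial words, read off terms.
Composite bracket: [[b2, b3], b1]
The bracket unfolds into 4 signed words via [a, b] = ab - ba (2^2 = 4).
Only words starting with b1 matter:
  the word b1b2b3 carries sign -1 and contributes -[[b1, b2], b3]
  the word b1b3b2 carries sign +1 and contributes +[[b1, b3], b2]


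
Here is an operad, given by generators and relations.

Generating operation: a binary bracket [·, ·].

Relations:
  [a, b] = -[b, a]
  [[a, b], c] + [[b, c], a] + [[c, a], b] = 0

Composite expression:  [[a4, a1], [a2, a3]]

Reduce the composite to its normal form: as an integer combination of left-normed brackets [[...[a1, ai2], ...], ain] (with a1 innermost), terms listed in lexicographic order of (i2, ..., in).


-[[[a1, a4], a2], a3] + [[[a1, a4], a3], a2]

A multilinear Lie element is pinned by a1-initial words (a1 innermost).
Composite bracket: [[a4, a1], [a2, a3]]
The bracket unfolds into 8 signed words via [a, b] = ab - ba (2^3 = 8).
Only words starting with a1 matter:
  a1a4a2a3 appears with sign -1, giving the term -[[[a1, a4], a2], a3]
  a1a4a3a2 appears with sign +1, giving the term +[[[a1, a4], a3], a2]


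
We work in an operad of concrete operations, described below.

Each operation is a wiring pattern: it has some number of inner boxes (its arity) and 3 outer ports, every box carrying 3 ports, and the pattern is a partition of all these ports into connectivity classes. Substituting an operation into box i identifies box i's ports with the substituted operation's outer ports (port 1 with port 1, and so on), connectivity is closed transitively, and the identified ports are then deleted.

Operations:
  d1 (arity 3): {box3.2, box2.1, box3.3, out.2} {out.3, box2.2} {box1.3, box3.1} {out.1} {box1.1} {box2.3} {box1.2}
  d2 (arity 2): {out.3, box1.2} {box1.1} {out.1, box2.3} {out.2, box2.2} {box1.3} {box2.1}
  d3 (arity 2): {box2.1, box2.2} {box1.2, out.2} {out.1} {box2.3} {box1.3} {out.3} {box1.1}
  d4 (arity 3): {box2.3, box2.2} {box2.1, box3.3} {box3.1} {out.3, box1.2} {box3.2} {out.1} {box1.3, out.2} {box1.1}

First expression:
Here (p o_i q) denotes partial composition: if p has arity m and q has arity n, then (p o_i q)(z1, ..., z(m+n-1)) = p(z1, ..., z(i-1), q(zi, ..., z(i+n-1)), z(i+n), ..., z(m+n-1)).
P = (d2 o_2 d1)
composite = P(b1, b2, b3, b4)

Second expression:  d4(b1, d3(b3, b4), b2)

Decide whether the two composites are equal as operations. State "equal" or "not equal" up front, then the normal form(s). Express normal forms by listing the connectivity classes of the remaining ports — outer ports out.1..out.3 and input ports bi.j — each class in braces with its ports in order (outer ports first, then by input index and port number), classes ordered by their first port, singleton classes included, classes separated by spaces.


not equal; the first gives {out.1, b3.2} {out.2, b3.1, b4.2, b4.3} {out.3, b1.2} {b1.1} {b1.3} {b2.1} {b2.2} {b2.3, b4.1} {b3.3} and the second {out.1} {out.2, b1.3} {out.3, b1.2} {b1.1} {b2.1} {b2.2} {b2.3} {b3.1} {b3.2} {b3.3} {b4.1, b4.2} {b4.3}

The first composite normalizes to {out.1, b3.2} {out.2, b3.1, b4.2, b4.3} {out.3, b1.2} {b1.1} {b1.3} {b2.1} {b2.2} {b2.3, b4.1} {b3.3}
The second composite normalizes to {out.1} {out.2, b1.3} {out.3, b1.2} {b1.1} {b2.1} {b2.2} {b2.3} {b3.1} {b3.2} {b3.3} {b4.1, b4.2} {b4.3}
The forms do not match — not equal.


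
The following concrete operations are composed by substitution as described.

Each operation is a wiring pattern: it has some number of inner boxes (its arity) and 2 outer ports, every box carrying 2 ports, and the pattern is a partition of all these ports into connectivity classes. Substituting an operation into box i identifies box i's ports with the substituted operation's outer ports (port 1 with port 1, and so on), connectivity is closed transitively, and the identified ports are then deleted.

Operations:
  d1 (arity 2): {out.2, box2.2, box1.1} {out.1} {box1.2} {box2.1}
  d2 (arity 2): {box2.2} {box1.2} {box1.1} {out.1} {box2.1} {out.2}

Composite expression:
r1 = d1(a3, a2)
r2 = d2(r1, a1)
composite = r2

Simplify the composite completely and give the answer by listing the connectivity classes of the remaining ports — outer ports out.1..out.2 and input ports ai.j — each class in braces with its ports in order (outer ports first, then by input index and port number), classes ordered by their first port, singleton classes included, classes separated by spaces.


{out.1} {out.2} {a1.1} {a1.2} {a2.1} {a2.2, a3.1} {a3.2}

Two ports join when wires chain via d2-identified ports.
stage d1: inputs (a3, a2), connectivity {out.1} {out.2, a2.2, a3.1} {a2.1} {a3.2}, out.j its boundary
stage d2: inputs (a3, a2, a1), connectivity {out.1} {out.2} {a1.1} {a1.2} {a2.1} {a2.2, a3.1} {a3.2}, out.j its boundary


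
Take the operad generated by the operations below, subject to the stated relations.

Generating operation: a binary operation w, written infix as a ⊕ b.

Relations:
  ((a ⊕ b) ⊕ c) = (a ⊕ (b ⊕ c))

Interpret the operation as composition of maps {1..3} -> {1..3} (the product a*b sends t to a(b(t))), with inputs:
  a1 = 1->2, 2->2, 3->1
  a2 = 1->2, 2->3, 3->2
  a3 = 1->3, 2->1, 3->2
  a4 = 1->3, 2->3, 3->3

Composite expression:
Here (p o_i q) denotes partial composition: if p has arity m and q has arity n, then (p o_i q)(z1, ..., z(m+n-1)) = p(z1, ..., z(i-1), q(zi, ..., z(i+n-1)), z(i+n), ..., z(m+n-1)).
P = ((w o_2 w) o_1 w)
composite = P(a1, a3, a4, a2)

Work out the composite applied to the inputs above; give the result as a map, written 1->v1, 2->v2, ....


1->2, 2->2, 3->2

(a1 ⊕ a3) = 1->1, 2->2, 3->2
(a4 ⊕ a2) = 1->3, 2->3, 3->3
((a1 ⊕ a3) ⊕ (a4 ⊕ a2)) = 1->2, 2->2, 3->2


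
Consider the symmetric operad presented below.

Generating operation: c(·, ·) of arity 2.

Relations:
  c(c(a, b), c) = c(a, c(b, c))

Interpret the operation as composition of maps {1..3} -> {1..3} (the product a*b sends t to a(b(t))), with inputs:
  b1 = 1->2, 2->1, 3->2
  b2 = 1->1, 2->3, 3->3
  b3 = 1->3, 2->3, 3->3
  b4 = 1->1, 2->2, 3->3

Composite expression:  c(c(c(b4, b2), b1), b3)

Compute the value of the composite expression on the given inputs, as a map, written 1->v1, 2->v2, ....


c(b4, b2) = 1->1, 2->3, 3->3
c(c(b4, b2), b1) = 1->3, 2->1, 3->3
c(c(c(b4, b2), b1), b3) = 1->3, 2->3, 3->3

1->3, 2->3, 3->3


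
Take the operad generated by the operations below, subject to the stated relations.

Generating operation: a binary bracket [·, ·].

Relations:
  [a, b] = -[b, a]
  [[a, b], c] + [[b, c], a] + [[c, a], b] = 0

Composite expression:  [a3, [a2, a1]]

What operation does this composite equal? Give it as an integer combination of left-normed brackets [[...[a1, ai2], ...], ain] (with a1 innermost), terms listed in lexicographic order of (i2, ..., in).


Skip Jacobi rewriting: expand, keep a1-initial words, read off terms.
Composite bracket: [a3, [a2, a1]]
Under [a, b] = ab - ba we get 4 signed associative words (2^2 = 4).
Words beginning with a1 determine it all:
  word a1a2a3 has sign +1, contributing +[[a1, a2], a3]

[[a1, a2], a3]


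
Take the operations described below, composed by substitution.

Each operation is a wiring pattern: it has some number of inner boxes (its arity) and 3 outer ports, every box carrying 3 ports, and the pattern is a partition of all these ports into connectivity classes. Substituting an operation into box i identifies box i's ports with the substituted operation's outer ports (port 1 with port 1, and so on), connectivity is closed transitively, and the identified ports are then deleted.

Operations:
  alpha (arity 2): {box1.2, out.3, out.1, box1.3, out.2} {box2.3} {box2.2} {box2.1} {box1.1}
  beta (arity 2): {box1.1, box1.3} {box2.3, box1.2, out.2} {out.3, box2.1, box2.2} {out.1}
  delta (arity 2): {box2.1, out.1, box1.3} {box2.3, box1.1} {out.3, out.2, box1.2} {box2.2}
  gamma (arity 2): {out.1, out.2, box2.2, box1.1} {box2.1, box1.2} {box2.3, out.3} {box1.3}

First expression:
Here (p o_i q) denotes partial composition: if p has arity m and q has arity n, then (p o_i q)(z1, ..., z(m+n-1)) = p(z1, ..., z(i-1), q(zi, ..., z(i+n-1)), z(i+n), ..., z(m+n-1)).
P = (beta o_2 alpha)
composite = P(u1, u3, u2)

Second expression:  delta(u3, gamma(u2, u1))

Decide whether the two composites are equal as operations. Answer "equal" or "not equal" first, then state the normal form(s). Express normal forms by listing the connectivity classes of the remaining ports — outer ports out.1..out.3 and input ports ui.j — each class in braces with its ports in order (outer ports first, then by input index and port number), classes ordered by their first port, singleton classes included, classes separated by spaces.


not equal; the first gives {out.1} {out.2, out.3, u1.2, u3.2, u3.3} {u1.1, u1.3} {u2.1} {u2.2} {u2.3} {u3.1} and the second {out.1, u1.2, u2.1, u3.3} {out.2, out.3, u3.2} {u1.1, u2.2} {u1.3, u3.1} {u2.3}

The first expression reduces to {out.1} {out.2, out.3, u1.2, u3.2, u3.3} {u1.1, u1.3} {u2.1} {u2.2} {u2.3} {u3.1}
The second expression reduces to {out.1, u1.2, u2.1, u3.3} {out.2, out.3, u3.2} {u1.1, u2.2} {u1.3, u3.1} {u2.3}
Distinct normal forms: not equal.


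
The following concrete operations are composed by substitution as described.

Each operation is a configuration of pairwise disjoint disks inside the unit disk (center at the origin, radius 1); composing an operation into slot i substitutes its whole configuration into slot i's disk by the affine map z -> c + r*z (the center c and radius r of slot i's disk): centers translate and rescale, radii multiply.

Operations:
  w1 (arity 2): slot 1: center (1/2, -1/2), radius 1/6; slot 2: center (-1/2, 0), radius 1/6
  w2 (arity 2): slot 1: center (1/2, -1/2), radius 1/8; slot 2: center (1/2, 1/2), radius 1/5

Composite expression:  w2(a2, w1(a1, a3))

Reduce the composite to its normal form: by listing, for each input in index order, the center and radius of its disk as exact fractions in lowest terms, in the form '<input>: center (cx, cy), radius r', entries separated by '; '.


a1: center (3/5, 2/5), radius 1/30; a2: center (1/2, -1/2), radius 1/8; a3: center (2/5, 1/2), radius 1/30


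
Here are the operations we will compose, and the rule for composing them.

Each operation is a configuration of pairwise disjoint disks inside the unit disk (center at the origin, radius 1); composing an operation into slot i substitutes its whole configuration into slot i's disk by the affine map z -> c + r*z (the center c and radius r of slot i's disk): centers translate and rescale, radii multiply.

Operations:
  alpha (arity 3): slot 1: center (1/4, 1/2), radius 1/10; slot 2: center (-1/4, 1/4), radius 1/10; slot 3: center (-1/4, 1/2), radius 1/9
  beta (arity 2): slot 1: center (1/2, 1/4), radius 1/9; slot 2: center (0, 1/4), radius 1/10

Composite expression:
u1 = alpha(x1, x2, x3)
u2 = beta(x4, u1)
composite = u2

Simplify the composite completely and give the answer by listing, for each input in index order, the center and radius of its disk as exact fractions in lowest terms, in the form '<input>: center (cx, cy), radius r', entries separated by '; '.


Affine substitution under beta: radii multiply and x-centers shift.
x4: after 1 affine step, its disk has center (1/2, 1/4), radius 1/9
x1: after 2 affine steps, its disk has center (1/40, 3/10), radius 1/100
x2: after 2 affine steps, its disk has center (-1/40, 11/40), radius 1/100
x3: after 2 affine steps, its disk has center (-1/40, 3/10), radius 1/90

x1: center (1/40, 3/10), radius 1/100; x2: center (-1/40, 11/40), radius 1/100; x3: center (-1/40, 3/10), radius 1/90; x4: center (1/2, 1/4), radius 1/9


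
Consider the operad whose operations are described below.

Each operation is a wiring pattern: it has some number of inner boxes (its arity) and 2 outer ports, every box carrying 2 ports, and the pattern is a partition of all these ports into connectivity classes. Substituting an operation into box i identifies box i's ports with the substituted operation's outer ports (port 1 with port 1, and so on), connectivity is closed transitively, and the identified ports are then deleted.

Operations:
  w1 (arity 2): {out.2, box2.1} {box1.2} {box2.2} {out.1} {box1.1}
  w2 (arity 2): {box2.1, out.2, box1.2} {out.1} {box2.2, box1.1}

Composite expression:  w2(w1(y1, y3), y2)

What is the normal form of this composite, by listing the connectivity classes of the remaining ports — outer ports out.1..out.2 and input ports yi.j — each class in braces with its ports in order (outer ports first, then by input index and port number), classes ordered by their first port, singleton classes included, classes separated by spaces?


{out.1} {out.2, y2.1, y3.1} {y1.1} {y1.2} {y2.2} {y3.2}

Substituting into w2 glues patterns; closure does the rest.
after w1, the pattern on (y1, y3) reads {out.1} {out.2, y3.1} {y1.1} {y1.2} {y3.2} (out.j = its outer ports)
after w2, the pattern on (y1, y3, y2) reads {out.1} {out.2, y2.1, y3.1} {y1.1} {y1.2} {y2.2} {y3.2} (out.j = its outer ports)


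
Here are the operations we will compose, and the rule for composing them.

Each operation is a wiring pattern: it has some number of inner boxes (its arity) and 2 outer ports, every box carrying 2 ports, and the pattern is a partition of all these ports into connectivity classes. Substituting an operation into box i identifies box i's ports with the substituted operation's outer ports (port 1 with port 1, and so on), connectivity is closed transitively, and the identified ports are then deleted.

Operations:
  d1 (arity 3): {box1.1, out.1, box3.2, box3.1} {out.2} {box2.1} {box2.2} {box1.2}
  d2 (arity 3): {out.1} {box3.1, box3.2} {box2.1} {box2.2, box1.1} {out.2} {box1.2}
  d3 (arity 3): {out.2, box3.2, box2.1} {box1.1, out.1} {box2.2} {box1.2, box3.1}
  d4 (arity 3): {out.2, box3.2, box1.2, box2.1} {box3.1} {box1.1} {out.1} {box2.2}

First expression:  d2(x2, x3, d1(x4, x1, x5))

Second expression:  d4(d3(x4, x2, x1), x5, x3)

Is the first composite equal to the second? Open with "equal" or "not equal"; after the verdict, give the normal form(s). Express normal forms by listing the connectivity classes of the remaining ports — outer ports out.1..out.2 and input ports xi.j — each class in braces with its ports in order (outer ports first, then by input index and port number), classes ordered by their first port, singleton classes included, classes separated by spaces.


not equal — first {out.1} {out.2} {x1.1} {x1.2} {x2.1, x3.2} {x2.2} {x3.1} {x4.1, x5.1, x5.2} {x4.2}, second {out.1} {out.2, x1.2, x2.1, x3.2, x5.1} {x1.1, x4.2} {x2.2} {x3.1} {x4.1} {x5.2}


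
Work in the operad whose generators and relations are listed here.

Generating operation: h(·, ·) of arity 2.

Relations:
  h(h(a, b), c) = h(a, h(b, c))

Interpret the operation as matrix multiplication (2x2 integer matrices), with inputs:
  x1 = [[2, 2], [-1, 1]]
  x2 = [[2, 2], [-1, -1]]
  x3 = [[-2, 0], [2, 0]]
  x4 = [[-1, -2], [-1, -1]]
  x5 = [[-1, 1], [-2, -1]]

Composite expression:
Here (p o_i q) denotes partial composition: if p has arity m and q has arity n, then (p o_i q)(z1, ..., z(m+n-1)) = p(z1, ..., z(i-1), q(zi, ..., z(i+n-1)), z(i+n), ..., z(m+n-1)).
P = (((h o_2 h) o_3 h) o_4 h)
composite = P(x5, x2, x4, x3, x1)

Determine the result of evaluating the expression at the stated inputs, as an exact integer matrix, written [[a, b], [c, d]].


[[12, 12], [12, 12]]

h(x3, x1) = [[-4, -4], [4, 4]]
h(x4, h(x3, x1)) = [[-4, -4], [0, 0]]
h(x2, h(x4, h(x3, x1))) = [[-8, -8], [4, 4]]
h(x5, h(x2, h(x4, h(x3, x1)))) = [[12, 12], [12, 12]]


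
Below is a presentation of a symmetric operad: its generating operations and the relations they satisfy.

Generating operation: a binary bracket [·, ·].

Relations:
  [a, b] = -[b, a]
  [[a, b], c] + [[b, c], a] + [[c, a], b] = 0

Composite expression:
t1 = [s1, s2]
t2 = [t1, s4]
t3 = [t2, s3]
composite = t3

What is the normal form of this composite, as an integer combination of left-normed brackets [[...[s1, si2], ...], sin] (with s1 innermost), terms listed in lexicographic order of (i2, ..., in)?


Antisymmetry and Jacobi reduce to s1-anchored left-normed brackets.
Composite bracket: [[[s1, s2], s4], s3]
Under [a, b] = ab - ba we get 8 signed associative words (2^3 = 8).
The s1-initial words carry the normal form:
  s1s2s4s3 (sign +1) contributes +[[[s1, s2], s4], s3]

[[[s1, s2], s4], s3]
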